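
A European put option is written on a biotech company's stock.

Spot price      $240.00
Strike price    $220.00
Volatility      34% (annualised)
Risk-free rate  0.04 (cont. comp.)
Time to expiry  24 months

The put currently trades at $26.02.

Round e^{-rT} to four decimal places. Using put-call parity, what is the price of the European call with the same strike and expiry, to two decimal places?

$62.94

e^(−rT) = e^(−0.04·2) = 0.9231
Put-call parity: C − P = S − K·e^(−rT) = 240 − 220·0.9231 = 240 − 203.0820 = 36.9180
C = P + (C − P) = 26.02 + (36.9180) = 62.9380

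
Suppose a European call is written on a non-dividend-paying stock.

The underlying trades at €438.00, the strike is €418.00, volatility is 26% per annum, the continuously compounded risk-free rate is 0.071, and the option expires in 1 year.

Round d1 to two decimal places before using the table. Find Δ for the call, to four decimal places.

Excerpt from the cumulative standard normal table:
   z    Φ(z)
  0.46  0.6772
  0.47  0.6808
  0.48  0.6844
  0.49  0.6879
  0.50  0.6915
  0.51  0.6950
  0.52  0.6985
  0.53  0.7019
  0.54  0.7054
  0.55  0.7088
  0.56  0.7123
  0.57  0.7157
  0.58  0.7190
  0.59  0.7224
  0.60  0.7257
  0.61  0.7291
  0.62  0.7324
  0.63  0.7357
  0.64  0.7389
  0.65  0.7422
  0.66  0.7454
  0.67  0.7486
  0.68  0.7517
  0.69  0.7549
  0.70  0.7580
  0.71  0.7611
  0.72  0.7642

0.7190

T = 1;  σ√T = 0.2600
d₁ = [ln(438/418) + (0.071 + 0.26²/2)·1] / 0.2600 = [0.0467 + 0.1048] / 0.2600 = 0.5828 ≈ 0.58
N(d₁) = N(0.58) = 0.7190
Δ_call = N(d₁) = 0.7190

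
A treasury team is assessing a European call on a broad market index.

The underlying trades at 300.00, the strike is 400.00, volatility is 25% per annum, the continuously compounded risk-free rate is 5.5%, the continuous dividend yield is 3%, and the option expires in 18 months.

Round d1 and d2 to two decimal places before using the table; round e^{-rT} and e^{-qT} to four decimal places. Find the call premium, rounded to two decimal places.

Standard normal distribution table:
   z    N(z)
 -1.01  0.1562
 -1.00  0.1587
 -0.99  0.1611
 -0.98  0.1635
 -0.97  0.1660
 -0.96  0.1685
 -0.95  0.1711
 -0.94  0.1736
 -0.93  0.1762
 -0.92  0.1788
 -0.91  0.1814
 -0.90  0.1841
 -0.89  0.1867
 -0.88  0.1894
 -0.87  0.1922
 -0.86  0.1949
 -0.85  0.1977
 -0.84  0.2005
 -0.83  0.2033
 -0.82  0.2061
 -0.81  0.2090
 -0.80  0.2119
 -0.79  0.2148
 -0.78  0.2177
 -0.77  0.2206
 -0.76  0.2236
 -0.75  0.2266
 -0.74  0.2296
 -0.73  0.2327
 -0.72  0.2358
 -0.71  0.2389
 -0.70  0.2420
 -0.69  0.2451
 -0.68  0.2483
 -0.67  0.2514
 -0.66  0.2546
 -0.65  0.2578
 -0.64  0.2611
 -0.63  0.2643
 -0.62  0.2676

11.88

T = 1.5;  σ√T = 0.3062
d₁ = [ln(300/400) + (0.055 − 0.03 + ½·0.25²)·1.5] / (σ√T) = (-0.2877 + 0.0844) / 0.3062 = -0.6640 ⇒ -0.66
d₂ = -0.6640 − 0.3062 = -0.9702 ⇒ -0.97
exp(−qT) = exp(−0.03·1.5) = 0.9560;  exp(−rT) = exp(−0.055·1.5) = 0.9208
C = 300·0.9560·N(-0.66) − 400·0.9208·N(-0.97) = 300·0.9560·0.2546 − 400·0.9208·0.1660 = 73.0193 − 61.1411 = 11.8782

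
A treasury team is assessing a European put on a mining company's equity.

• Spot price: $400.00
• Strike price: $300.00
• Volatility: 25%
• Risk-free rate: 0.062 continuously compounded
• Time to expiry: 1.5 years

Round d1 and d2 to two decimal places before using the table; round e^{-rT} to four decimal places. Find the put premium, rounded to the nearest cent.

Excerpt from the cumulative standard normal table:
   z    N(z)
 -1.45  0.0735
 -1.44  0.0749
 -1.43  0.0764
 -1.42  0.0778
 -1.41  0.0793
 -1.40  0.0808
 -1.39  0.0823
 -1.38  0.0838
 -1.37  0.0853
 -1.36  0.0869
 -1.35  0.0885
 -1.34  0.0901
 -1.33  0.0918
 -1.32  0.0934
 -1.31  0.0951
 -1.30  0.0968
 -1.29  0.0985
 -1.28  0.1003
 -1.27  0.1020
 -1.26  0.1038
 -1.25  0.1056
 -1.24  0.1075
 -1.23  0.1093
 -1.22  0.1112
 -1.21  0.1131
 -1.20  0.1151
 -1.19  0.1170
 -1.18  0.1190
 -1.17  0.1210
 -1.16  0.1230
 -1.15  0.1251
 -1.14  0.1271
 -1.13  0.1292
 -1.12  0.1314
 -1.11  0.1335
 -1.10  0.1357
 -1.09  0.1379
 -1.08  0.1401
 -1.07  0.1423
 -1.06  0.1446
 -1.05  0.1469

σ√T = 0.25 × 1.2247 = 0.3062
d₁ = [ln(400/300) + (0.062 + ½·0.25²)·1.5] / (σ√T) = (0.2877 + 0.1399) / 0.3062 = 1.3964 → 1.40
d₂ = 1.3964 − 0.3062 = 1.0902 → 1.09
exp(−rT) = exp(−0.062·1.5) = 0.9112
N(−d₂) = N(-1.09) = 0.1379;  N(−d₁) = N(-1.40) = 0.0808
P = 300·0.9112·0.1379 − 400·0.0808 = 37.6963 − 32.3200 = 5.3763

$5.38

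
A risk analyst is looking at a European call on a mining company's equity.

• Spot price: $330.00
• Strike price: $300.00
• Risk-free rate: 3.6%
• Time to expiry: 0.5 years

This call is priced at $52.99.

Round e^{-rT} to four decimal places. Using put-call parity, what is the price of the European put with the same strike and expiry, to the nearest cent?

$17.65

e^(−rT) = e^(−0.036·0.5) = 0.9822
Put-call parity: C − P = S − K·e^(−rT) = 330 − 300·0.9822 = 330 − 294.6600 = 35.3400
P = C − (C − P) = 52.99 − (35.3400) = 17.6500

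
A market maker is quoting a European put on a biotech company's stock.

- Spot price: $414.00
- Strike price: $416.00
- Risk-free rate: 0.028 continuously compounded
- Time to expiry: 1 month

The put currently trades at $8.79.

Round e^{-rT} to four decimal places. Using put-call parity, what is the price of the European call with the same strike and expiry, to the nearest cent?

e^(−rT) = e^(−0.028·0.08333) = 0.9977
Put-call parity: C − P = S − K·e^(−rT) = 414 − 416·0.9977 = 414 − 415.0432 = -1.0432
C = P + (C − P) = 8.79 + (-1.0432) = 7.7468

$7.75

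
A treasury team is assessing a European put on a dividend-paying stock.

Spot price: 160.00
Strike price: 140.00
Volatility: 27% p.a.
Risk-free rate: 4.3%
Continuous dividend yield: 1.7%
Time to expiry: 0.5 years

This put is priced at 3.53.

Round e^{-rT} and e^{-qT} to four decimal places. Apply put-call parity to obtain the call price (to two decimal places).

exp(−qT) = exp(−0.017·0.5) = 0.9915;  exp(−rT) = exp(−0.043·0.5) = 0.9787
Put-call parity: C − P = S·e^(−qT) − K·e^(−rT) = 160·0.9915 − 140·0.9787 = 158.6400 − 137.0180 = 21.6220
C = P + (C − P) = 3.53 + (21.6220) = 25.1520

25.15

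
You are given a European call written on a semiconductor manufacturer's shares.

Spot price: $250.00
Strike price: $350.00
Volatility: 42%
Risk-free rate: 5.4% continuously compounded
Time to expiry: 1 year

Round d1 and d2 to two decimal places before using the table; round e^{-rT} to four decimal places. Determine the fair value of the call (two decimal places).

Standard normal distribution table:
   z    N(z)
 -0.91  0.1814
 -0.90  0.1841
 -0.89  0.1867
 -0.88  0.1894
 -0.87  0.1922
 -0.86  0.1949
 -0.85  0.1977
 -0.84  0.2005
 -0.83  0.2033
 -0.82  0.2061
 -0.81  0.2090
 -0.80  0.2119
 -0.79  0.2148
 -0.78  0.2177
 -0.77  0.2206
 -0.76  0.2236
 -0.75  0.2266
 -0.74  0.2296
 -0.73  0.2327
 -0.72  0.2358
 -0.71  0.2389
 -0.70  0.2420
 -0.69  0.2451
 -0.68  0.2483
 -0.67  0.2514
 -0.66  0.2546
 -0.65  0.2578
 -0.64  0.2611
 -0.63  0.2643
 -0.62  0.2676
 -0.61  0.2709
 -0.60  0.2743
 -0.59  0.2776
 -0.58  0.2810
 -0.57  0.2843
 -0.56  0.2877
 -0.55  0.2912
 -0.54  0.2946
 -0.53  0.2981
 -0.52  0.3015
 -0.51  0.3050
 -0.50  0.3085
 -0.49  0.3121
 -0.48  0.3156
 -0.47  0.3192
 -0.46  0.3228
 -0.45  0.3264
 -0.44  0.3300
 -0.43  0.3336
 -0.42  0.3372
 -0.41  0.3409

$17.90

σ√T = 0.42·√1 = 0.4200
ln(S/K) + (r + σ²/2)T = ln(250/350) + (0.054 + 0.42²/2)·1 = -0.3365 + 0.1422 = -0.1943
d₁ = -0.1943 / 0.4200 = -0.4626 which rounds to -0.46
d₂ = d₁ − σ√T = -0.4626 − 0.4200 = -0.8826 which rounds to -0.88
e^(−rT) = e^(−0.054·1) = 0.9474
N(d₁) = N(-0.46) = 0.3228;  N(d₂) = N(-0.88) = 0.1894
C = 250·0.3228 − 350·0.9474·0.1894 = 80.7000 − 62.8031 = 17.8969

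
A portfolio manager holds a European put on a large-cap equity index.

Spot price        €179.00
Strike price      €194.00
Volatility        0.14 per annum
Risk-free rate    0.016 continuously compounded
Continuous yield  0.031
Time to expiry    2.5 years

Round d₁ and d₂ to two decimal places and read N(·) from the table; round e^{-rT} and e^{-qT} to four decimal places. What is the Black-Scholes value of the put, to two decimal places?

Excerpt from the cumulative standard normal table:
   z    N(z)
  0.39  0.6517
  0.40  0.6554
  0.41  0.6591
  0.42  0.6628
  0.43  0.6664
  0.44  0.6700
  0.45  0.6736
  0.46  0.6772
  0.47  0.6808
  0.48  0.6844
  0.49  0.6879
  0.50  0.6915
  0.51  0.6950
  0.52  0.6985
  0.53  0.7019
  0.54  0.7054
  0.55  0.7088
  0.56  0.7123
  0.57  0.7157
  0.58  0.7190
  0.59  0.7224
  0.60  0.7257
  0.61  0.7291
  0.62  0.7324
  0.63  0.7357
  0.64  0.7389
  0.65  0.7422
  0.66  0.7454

€27.94

σ√T = 0.14·√2.5 = 0.2214
d₁ = [ln(179/194) + (0.016 − 0.031 + ½·0.14²)·2.5] / (σ√T) = (-0.0805 − 0.0130) / 0.2214 = -0.4223 → -0.42
d₂ = -0.4223 − 0.2214 = -0.6436 → -0.64
exp(−qT) = exp(−0.031·2.5) = 0.9254;  exp(−rT) = exp(−0.016·2.5) = 0.9608
N(−d₂) = N(0.64) = 0.7389;  N(−d₁) = N(0.42) = 0.6628
P = 194·0.9608·0.7389 − 179·0.9254·0.6628 = 137.7274 − 109.7906 = 27.9368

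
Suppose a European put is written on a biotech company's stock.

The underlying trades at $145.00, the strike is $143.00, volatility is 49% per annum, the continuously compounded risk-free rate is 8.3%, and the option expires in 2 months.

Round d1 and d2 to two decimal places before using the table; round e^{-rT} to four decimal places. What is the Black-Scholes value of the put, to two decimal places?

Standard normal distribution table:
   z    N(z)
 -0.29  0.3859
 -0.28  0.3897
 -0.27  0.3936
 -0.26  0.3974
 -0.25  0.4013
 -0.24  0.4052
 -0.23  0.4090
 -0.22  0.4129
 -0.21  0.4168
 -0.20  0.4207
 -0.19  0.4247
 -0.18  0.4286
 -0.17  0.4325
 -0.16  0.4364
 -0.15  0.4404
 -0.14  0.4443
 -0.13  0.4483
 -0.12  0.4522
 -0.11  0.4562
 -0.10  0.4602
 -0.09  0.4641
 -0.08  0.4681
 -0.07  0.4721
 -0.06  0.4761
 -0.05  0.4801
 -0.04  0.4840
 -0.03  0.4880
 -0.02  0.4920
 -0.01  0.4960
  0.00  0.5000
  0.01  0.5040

σ√T = 0.49·√0.1667 = 0.2000
ln(S/K) + (r + σ²/2)T = ln(145/143) + (0.083 + 0.49²/2)·0.1667 = 0.0139 + 0.0338 = 0.0477
d₁ = 0.0477 / 0.2000 = 0.2386 → 0.24
d₂ = d₁ − σ√T = 0.2386 − 0.2000 = 0.0386 → 0.04
e^(−rT) = e^(−0.083·0.1667) = 0.9863
P = 143·0.9863·N(-0.04) − 145·N(-0.24) = 143·0.9863·0.4840 − 145·0.4052 = 68.2638 − 58.7540 = 9.5098

$9.51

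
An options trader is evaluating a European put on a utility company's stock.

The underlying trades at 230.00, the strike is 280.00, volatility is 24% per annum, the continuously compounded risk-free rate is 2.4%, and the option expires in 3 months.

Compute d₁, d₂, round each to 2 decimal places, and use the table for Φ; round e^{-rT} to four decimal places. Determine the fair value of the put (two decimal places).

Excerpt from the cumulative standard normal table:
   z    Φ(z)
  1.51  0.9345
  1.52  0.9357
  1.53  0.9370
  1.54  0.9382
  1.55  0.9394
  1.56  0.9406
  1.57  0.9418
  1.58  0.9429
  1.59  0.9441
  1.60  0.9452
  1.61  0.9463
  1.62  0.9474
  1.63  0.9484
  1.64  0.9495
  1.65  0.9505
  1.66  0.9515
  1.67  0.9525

σ√T = 0.24 × 0.5000 = 0.1200
d₁ = [ln(230/280) + (0.024 + 0.24²/2)·0.25] / 0.1200 = [-0.1967 + 0.0132] / 0.1200 = -1.5293 ≈ -1.53
d₂ = d₁ − σ√T = -1.5293 − 0.1200 = -1.6493 ≈ -1.65
exp(−rT) = exp(−0.024·0.25) = 0.9940
N(−d₂) = N(1.65) = 0.9505;  N(−d₁) = N(1.53) = 0.9370
P = 280·0.9940·0.9505 − 230·0.9370 = 264.5432 − 215.5100 = 49.0332

49.03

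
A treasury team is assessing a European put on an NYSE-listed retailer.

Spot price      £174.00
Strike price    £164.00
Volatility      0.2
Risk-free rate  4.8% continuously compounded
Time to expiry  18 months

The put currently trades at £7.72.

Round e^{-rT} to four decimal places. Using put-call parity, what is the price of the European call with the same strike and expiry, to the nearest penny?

e^(−rT) = e^(−0.048·1.5) = 0.9305
Put-call parity: C − P = S − K·e^(−rT) = 174 − 164·0.9305 = 174 − 152.6020 = 21.3980
C = P + (C − P) = 7.72 + (21.3980) = 29.1180

£29.12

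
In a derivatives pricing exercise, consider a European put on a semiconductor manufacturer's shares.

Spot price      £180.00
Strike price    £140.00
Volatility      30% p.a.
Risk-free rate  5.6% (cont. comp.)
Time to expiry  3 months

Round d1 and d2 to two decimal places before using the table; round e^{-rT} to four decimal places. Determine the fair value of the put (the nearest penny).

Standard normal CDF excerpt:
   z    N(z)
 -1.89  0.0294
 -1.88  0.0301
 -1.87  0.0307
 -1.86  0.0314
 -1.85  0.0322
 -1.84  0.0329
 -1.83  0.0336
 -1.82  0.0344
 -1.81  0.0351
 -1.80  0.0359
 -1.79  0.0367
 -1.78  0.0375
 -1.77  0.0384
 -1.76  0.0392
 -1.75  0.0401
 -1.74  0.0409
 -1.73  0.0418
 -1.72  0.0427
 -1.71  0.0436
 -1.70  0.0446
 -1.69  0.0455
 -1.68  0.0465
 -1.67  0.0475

£0.36

T = 0.25;  σ√T = 0.1500
d₁ = [ln(180/140) + (0.056 + 0.3²/2)·0.25] / 0.1500 = [0.2513 + 0.0253] / 0.1500 = 1.8438 which rounds to 1.84
d₂ = d₁ − σ√T = 1.8438 − 0.1500 = 1.6938 which rounds to 1.69
exp(−rT) = exp(−0.056·0.25) = 0.9861
N(−d₂) = N(-1.69) = 0.0455;  N(−d₁) = N(-1.84) = 0.0329
P = 140·0.9861·0.0455 − 180·0.0329 = 6.2815 − 5.9220 = 0.3595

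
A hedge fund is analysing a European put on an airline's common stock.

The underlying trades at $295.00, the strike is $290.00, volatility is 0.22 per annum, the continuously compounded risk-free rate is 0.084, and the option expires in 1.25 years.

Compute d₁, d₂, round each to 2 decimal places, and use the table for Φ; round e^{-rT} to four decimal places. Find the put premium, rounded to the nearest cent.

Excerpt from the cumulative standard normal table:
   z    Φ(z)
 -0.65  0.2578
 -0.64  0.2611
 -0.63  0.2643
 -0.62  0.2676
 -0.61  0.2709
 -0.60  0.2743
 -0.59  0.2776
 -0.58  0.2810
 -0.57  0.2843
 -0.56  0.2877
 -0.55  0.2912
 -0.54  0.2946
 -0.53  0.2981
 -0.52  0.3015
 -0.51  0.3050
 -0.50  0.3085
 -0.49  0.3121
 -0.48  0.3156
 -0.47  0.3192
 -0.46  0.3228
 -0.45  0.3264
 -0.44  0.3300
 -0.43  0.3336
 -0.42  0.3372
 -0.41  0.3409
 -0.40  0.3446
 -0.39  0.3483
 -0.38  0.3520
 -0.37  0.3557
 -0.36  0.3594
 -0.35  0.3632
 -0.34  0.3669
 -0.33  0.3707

σ√T = 0.22 × 1.1180 = 0.2460
ln(S/K) + (r + σ²/2)T = ln(295/290) + (0.084 + 0.22²/2)·1.25 = 0.0171 + 0.1353 = 0.1523
d₁ = 0.1523 / 0.2460 = 0.6194 ≈ 0.62
d₂ = d₁ − σ√T = 0.6194 − 0.2460 = 0.3734 ≈ 0.37
exp(−rT) = exp(−0.084·1.25) = 0.9003
P = 290·0.9003·N(-0.37) − 295·N(-0.62) = 290·0.9003·0.3557 − 295·0.2676 = 92.8686 − 78.9420 = 13.9266

$13.93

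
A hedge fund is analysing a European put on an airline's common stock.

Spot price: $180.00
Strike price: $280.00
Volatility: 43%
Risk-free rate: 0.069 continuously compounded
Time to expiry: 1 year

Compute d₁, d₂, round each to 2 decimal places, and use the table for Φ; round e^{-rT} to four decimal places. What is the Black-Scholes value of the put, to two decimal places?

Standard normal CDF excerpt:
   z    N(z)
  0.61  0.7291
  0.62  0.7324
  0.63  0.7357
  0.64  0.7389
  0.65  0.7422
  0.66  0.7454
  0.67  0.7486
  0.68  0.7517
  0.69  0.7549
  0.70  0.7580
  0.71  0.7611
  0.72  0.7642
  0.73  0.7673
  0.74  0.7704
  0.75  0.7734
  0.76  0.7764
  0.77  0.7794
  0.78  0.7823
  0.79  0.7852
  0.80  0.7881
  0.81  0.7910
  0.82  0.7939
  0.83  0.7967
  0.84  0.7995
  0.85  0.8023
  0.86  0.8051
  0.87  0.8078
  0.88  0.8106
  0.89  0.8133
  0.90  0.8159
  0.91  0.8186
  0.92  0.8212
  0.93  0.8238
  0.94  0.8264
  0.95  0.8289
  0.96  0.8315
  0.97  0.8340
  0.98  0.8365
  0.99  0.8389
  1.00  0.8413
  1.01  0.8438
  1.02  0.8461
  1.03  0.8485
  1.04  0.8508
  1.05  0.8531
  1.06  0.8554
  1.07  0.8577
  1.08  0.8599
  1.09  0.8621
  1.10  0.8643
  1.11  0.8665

σ√T = 0.43 × 1.0000 = 0.4300
ln(S/K) + (r + σ²/2)T = ln(180/280) + (0.069 + 0.43²/2)·1 = -0.4418 + 0.1614 = -0.2804
d₁ = -0.2804 / 0.4300 = -0.6521 which rounds to -0.65
d₂ = d₁ − σ√T = -0.6521 − 0.4300 = -1.0821 which rounds to -1.08
e^(−rT) = e^(−0.069·1) = 0.9333
P = 280·0.9333·N(1.08) − 180·N(0.65) = 280·0.9333·0.8599 − 180·0.7422 = 224.7125 − 133.5960 = 91.1165

$91.12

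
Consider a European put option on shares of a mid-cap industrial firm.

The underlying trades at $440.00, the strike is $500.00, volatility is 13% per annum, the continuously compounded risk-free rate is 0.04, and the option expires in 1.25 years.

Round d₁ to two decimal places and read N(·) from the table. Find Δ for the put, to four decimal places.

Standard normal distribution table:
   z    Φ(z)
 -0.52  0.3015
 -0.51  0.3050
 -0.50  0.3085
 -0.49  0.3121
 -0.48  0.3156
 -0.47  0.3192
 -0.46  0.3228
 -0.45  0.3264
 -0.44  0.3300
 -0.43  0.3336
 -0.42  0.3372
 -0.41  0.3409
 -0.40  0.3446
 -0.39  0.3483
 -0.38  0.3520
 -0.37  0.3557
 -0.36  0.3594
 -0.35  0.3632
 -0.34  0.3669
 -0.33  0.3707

-0.6772

T = 1.25;  σ√T = 0.1453
d₁ = [ln(440/500) + (0.04 + 0.13²/2)·1.25] / 0.1453 = [-0.1278 + 0.0606] / 0.1453 = -0.4628 → -0.46
N(d₁) = N(-0.46) = 0.3228
Δ_put = N(d₁) − 1 = 0.3228 − 1 = -0.6772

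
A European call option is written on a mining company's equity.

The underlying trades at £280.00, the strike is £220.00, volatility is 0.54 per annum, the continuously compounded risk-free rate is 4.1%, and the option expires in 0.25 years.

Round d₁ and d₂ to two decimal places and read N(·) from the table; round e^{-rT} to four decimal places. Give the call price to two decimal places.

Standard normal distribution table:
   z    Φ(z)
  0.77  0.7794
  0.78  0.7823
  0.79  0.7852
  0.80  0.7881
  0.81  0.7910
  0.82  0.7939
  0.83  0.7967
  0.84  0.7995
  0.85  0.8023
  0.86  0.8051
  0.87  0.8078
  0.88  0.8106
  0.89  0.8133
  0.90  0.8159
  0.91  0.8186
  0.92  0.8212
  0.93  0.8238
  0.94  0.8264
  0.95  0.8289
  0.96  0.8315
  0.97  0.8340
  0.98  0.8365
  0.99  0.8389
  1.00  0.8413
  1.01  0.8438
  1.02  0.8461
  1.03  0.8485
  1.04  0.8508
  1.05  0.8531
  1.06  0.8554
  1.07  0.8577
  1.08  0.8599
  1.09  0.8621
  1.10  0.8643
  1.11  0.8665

£68.54

T = 0.25;  σ√T = 0.2700
d₁ = [ln(280/220) + (0.041 + 0.54²/2)·0.25] / 0.2700 = [0.2412 + 0.0467] / 0.2700 = 1.0662 ≈ 1.07
d₂ = d₁ − σ√T = 1.0662 − 0.2700 = 0.7962 ≈ 0.80
e^(−rT) = e^(−0.041·0.25) = 0.9898
C = 280·N(1.07) − 220·0.9898·N(0.80) = 280·0.8577 − 220·0.9898·0.7881 = 240.1560 − 171.6135 = 68.5425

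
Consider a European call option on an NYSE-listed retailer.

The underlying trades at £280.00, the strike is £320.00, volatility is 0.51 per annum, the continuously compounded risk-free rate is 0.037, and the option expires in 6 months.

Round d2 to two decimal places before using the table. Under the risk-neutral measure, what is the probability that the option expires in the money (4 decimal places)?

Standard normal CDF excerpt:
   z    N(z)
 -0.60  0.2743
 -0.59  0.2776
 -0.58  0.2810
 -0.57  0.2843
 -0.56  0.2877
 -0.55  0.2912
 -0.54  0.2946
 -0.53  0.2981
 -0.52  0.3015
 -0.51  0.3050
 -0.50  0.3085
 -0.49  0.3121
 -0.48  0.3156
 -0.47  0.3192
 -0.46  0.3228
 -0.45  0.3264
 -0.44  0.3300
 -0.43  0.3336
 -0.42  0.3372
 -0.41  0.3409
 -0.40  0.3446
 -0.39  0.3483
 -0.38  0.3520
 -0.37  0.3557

T = 0.5;  σ√T = 0.3606
d₁ = [ln(280/320) + (0.037 + 0.51²/2)·0.5] / 0.3606 = [-0.1335 + 0.0835] / 0.3606 = -0.1387 ⇒ -0.14
d₂ = d₁ − σ√T = -0.1387 − 0.3606 = -0.4993 ⇒ -0.50
Risk-neutral Pr[S_T > K] = N(d₂) = N(-0.50) = 0.3085

0.3085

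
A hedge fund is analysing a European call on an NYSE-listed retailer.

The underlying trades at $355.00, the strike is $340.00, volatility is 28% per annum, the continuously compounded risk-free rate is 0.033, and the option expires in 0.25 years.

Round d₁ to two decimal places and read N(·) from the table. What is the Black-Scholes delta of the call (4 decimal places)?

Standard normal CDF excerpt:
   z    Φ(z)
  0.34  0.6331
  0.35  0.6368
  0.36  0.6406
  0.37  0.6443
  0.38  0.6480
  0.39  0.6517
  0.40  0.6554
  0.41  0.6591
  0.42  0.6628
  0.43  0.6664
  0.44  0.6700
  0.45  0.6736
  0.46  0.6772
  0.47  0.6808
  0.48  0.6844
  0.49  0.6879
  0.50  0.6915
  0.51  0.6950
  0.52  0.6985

σ√T = 0.28 × 0.5000 = 0.1400
d₁ = [ln(355/340) + (0.033 + 0.28²/2)·0.25] / 0.1400 = [0.0432 + 0.0181] / 0.1400 = 0.4373 ⇒ 0.44
N(d₁) = N(0.44) = 0.6700
Δ_call = N(d₁) = 0.6700

0.6700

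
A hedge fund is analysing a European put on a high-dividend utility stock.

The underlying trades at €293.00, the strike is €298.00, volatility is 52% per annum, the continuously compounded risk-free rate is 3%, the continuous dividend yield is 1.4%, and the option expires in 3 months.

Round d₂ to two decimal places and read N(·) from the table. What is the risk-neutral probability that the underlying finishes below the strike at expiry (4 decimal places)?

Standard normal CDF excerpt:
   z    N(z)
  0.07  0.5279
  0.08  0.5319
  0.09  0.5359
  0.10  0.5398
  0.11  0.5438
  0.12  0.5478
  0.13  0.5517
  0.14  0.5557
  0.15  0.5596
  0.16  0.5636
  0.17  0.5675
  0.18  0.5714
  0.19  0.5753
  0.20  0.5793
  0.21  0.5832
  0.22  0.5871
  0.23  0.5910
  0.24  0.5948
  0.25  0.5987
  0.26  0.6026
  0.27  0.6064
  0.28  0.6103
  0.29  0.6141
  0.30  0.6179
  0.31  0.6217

σ√T = 0.52·√0.25 = 0.2600
d₁ = [ln(293/298) + (0.03 − 0.014 + 0.52²/2)·0.25] / 0.2600 = [-0.0169 + 0.0378] / 0.2600 = 0.0803 ≈ 0.08
d₂ = d₁ − σ√T = 0.0803 − 0.2600 = -0.1797 ≈ -0.18
Risk-neutral Pr[S_T < K] = N(−d₂) = N(0.18) = 0.5714

0.5714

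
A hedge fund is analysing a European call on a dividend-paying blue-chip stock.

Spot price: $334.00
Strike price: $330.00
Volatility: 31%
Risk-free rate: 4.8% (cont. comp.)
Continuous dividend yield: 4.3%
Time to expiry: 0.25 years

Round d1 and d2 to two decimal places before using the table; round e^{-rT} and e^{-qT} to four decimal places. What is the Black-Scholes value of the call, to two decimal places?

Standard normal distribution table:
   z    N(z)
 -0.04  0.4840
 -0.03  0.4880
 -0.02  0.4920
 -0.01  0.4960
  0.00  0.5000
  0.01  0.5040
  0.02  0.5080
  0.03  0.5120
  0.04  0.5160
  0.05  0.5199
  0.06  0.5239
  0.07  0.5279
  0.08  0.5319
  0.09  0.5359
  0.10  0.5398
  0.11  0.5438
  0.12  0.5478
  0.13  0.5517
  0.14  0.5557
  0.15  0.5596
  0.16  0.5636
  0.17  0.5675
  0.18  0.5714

$21.89

σ√T = 0.31 × 0.5000 = 0.1550
d₁ = [ln(334/330) + (0.048 − 0.043 + 0.31²/2)·0.25] / 0.1550 = [0.0120 + 0.0133] / 0.1550 = 0.1633 → 0.16
d₂ = d₁ − σ√T = 0.1633 − 0.1550 = 0.0083 → 0.01
exp(−qT) = exp(−0.043·0.25) = 0.9893;  exp(−rT) = exp(−0.048·0.25) = 0.9881
N(d₁) = N(0.16) = 0.5636;  N(d₂) = N(0.01) = 0.5040
C = 334·0.9893·0.5636 − 330·0.9881·0.5040 = 186.2282 − 164.3408 = 21.8874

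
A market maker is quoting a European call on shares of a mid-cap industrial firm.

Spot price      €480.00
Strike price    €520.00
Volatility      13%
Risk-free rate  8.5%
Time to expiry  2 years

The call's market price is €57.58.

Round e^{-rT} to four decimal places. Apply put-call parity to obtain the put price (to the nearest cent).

€16.30

e^(−rT) = e^(−0.085·2) = 0.8437
Put-call parity: C − P = S − K·e^(−rT) = 480 − 520·0.8437 = 480 − 438.7240 = 41.2760
P = C − (C − P) = 57.58 − (41.2760) = 16.3040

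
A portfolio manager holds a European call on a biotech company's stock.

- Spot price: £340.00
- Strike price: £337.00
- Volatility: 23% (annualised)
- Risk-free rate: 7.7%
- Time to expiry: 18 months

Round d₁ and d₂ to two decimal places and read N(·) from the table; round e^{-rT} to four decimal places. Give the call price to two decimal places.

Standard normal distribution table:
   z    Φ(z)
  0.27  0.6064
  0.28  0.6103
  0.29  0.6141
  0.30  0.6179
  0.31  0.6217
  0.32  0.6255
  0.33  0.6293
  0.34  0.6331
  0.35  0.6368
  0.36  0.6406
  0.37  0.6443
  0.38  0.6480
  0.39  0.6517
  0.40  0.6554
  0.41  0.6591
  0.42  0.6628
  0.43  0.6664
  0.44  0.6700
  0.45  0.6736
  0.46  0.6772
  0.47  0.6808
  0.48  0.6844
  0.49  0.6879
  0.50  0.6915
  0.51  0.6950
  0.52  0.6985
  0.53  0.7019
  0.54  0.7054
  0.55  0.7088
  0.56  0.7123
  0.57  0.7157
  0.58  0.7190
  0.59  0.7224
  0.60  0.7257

£58.95

σ√T = 0.23·√1.5 = 0.2817
d₁ = [ln(340/337) + (0.077 + 0.23²/2)·1.5] / 0.2817 = [0.0089 + 0.1552] / 0.2817 = 0.5823 ⇒ 0.58
d₂ = d₁ − σ√T = 0.5823 − 0.2817 = 0.3006 ⇒ 0.30
e^(−rT) = e^(−0.077·1.5) = 0.8909
C = 340·N(0.58) − 337·0.8909·N(0.30) = 340·0.7190 − 337·0.8909·0.6179 = 244.4600 − 185.5142 = 58.9458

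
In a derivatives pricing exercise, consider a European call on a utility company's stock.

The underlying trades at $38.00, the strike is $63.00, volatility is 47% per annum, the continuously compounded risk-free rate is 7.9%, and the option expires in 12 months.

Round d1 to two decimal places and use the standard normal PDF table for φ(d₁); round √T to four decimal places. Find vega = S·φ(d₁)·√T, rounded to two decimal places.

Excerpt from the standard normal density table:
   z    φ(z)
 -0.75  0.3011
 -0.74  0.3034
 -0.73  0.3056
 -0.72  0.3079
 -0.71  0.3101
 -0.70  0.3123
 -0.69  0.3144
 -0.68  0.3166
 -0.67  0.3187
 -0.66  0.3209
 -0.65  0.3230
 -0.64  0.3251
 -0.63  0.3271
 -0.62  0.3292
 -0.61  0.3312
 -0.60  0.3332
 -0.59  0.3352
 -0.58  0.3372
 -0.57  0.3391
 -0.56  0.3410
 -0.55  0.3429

σ√T = 0.47 × 1.0000 = 0.4700
d₁ = [ln(38/63) + (0.079 + 0.47²/2)·1] / 0.4700 = [-0.5055 + 0.1895] / 0.4700 = -0.6726 → -0.67
√T = √1 = 1.0000
φ(d₁) = φ(-0.67) = 0.3187
vega = S·φ(d₁)·√T = 38·0.3187·1.0000 = 12.1106

12.11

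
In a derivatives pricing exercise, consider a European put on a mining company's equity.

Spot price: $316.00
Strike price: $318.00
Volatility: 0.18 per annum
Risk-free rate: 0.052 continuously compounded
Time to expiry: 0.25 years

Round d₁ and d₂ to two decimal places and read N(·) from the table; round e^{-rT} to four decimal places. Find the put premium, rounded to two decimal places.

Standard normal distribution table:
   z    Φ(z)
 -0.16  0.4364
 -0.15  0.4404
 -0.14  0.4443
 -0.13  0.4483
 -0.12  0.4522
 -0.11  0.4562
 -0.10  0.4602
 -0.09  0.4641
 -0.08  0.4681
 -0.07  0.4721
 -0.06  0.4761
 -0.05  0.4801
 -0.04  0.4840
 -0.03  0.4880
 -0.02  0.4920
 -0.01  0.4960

$10.29

σ√T = 0.18·√0.25 = 0.0900
d₁ = [ln(316/318) + (0.052 + 0.18²/2)·0.25] / 0.0900 = [-0.0063 + 0.0170] / 0.0900 = 0.1193 which rounds to 0.12
d₂ = d₁ − σ√T = 0.1193 − 0.0900 = 0.0293 which rounds to 0.03
exp(−rT) = exp(−0.052·0.25) = 0.9871
P = 318·0.9871·N(-0.03) − 316·N(-0.12) = 318·0.9871·0.4880 − 316·0.4522 = 153.1821 − 142.8952 = 10.2869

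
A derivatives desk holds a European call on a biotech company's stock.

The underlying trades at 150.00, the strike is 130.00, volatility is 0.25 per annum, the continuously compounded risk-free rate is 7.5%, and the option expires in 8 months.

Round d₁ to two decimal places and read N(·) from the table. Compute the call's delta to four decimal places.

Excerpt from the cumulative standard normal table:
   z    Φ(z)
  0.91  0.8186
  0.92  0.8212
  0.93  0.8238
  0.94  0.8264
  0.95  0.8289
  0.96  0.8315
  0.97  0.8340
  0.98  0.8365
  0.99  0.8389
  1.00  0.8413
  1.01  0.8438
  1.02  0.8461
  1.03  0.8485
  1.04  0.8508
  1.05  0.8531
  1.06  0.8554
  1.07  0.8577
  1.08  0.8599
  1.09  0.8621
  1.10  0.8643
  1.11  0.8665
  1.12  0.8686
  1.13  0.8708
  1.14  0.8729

0.8531

σ√T = 0.25 × 0.8165 = 0.2041
ln(S/K) + (r + σ²/2)T = ln(150/130) + (0.075 + 0.25²/2)·0.6667 = 0.1431 + 0.0708 = 0.2139
d₁ = 0.2139 / 0.2041 = 1.0481 → 1.05
N(d₁) = N(1.05) = 0.8531
Δ_call = N(d₁) = 0.8531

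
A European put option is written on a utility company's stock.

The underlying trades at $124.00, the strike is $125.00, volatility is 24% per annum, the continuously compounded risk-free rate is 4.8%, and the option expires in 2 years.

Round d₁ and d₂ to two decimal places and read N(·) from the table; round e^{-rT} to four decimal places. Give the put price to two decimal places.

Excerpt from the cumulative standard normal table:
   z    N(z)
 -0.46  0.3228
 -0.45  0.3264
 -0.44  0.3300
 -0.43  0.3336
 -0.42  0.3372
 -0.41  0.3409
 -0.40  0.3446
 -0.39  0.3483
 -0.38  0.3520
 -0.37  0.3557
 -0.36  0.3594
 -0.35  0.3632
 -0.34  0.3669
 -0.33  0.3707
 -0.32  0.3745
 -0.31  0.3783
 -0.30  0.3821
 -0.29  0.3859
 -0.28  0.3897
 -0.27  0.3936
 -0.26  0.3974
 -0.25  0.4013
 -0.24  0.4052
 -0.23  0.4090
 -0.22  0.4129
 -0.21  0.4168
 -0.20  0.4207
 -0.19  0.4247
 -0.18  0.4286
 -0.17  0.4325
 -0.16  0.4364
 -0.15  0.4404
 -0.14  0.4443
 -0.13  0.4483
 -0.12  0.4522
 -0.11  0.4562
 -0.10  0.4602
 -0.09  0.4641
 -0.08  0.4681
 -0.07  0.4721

σ√T = 0.24·√2 = 0.3394
d₁ = [ln(124/125) + (0.048 + ½·0.24²)·2] / (σ√T) = (-0.0080 + 0.1536) / 0.3394 = 0.4289 → 0.43
d₂ = 0.4289 − 0.3394 = 0.0895 → 0.09
exp(−rT) = exp(−0.048·2) = 0.9085
N(−d₂) = N(-0.09) = 0.4641;  N(−d₁) = N(-0.43) = 0.3336
P = 125·0.9085·0.4641 − 124·0.3336 = 52.7044 − 41.3664 = 11.3380

$11.34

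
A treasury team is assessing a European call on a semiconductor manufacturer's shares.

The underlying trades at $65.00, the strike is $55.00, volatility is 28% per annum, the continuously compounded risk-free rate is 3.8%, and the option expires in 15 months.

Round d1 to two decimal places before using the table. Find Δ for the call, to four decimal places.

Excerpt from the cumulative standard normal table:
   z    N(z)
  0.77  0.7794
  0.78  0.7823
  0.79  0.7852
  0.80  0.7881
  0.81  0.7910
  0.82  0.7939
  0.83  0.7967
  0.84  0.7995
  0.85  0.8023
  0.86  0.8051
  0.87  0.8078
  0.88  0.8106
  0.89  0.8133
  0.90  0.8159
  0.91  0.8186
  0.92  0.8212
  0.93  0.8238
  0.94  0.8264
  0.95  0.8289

σ√T = 0.28 × 1.1180 = 0.3130
ln(S/K) + (r + σ²/2)T = ln(65/55) + (0.038 + 0.28²/2)·1.25 = 0.1671 + 0.0965 = 0.2636
d₁ = 0.2636 / 0.3130 = 0.8419 → 0.84
N(d₁) = N(0.84) = 0.7995
Δ_call = N(d₁) = 0.7995

0.7995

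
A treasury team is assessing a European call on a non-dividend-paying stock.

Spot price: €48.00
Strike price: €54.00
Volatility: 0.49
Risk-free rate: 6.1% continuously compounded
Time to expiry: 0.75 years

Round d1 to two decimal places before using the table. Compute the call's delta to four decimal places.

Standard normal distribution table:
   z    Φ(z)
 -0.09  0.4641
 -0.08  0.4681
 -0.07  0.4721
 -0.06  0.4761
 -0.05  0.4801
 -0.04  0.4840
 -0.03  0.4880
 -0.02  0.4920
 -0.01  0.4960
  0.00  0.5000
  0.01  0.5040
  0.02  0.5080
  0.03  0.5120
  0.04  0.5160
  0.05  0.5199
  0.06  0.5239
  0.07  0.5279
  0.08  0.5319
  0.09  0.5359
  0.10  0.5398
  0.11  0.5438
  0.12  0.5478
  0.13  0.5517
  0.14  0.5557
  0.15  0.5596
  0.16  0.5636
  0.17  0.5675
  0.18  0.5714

0.5160

σ√T = 0.49·√0.75 = 0.4244
d₁ = [ln(48/54) + (0.061 + 0.49²/2)·0.75] / 0.4244 = [-0.1178 + 0.1358] / 0.4244 = 0.0424 → 0.04
N(d₁) = N(0.04) = 0.5160
Δ_call = N(d₁) = 0.5160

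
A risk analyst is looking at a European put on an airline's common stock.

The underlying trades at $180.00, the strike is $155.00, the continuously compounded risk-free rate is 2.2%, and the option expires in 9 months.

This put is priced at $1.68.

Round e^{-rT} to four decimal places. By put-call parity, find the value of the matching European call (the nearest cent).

e^(−rT) = e^(−0.022·0.75) = 0.9836
Put-call parity: C − P = S − K·e^(−rT) = 180 − 155·0.9836 = 180 − 152.4580 = 27.5420
C = P + (C − P) = 1.68 + (27.5420) = 29.2220

$29.22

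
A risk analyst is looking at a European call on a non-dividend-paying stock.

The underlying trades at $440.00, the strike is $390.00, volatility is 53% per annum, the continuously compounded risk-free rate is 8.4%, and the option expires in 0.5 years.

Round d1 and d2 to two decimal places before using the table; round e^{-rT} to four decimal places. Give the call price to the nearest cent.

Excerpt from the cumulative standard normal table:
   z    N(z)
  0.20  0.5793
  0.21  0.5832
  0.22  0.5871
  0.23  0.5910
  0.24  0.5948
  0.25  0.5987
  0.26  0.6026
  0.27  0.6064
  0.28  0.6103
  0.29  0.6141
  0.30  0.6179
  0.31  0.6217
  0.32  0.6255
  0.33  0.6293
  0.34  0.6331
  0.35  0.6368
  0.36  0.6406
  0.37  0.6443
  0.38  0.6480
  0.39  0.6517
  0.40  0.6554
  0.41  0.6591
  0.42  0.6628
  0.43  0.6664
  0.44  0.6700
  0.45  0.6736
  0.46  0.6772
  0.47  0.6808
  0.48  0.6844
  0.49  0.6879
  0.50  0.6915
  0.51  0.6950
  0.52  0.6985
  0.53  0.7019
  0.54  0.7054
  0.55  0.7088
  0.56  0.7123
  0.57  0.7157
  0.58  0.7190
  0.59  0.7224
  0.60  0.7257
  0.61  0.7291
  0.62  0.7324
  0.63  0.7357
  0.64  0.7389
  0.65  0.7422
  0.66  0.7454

$98.36

σ√T = 0.53 × 0.7071 = 0.3748
ln(S/K) + (r + σ²/2)T = ln(440/390) + (0.084 + 0.53²/2)·0.5 = 0.1206 + 0.1122 = 0.2329
d₁ = 0.2329 / 0.3748 = 0.6213 which rounds to 0.62
d₂ = d₁ − σ√T = 0.6213 − 0.3748 = 0.2466 which rounds to 0.25
e^(−rT) = e^(−0.084·0.5) = 0.9589
N(d₁) = N(0.62) = 0.7324;  N(d₂) = N(0.25) = 0.5987
C = 440·0.7324 − 390·0.9589·0.5987 = 322.2560 − 223.8964 = 98.3596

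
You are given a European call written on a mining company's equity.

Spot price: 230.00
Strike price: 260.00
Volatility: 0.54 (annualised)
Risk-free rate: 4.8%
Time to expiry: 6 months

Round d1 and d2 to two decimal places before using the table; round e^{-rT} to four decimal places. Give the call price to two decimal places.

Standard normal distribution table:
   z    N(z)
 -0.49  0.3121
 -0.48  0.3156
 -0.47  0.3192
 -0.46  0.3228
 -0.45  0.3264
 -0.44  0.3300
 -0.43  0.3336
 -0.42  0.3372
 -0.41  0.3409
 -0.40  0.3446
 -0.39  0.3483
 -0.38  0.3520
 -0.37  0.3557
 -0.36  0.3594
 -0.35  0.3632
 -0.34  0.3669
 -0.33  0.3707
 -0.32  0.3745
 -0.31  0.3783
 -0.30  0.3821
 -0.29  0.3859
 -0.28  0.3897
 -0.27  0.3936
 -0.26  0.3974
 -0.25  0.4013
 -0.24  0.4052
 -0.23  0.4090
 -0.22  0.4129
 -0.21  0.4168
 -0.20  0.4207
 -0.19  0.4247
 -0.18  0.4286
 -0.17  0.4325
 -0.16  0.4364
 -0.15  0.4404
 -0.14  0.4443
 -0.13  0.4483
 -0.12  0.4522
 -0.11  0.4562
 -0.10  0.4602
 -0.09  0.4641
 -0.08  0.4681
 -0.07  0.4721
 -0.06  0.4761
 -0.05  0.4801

T = 0.5;  σ√T = 0.3818
d₁ = [ln(230/260) + (0.048 + 0.54²/2)·0.5] / 0.3818 = [-0.1226 + 0.0969] / 0.3818 = -0.0673 → -0.07
d₂ = d₁ − σ√T = -0.0673 − 0.3818 = -0.4491 → -0.45
e^(−rT) = e^(−0.048·0.5) = 0.9763
C = 230·N(-0.07) − 260·0.9763·N(-0.45) = 230·0.4721 − 260·0.9763·0.3264 = 108.5830 − 82.8527 = 25.7303

25.73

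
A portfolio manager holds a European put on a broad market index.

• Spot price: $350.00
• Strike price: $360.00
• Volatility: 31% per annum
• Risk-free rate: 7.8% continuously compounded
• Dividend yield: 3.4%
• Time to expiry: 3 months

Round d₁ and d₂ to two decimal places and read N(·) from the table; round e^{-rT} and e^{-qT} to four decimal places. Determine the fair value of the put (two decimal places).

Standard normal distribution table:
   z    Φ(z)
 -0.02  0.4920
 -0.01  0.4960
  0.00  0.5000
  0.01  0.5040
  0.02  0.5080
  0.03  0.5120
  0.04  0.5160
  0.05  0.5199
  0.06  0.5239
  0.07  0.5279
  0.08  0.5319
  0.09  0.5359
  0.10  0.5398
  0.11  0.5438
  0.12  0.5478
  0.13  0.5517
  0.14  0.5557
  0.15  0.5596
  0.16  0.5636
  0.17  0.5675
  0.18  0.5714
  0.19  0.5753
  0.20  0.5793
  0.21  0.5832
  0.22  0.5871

T = 0.25;  σ√T = 0.1550
ln(S/K) + (r − q + σ²/2)T = ln(350/360) + (0.078 − 0.034 + 0.31²/2)·0.25 = -0.0282 + 0.0230 = -0.0052
d₁ = -0.0052 / 0.1550 = -0.0333 ⇒ -0.03
d₂ = d₁ − σ√T = -0.0333 − 0.1550 = -0.1883 ⇒ -0.19
e^(−qT) = e^(−0.034·0.25) = 0.9915;  e^(−rT) = e^(−0.078·0.25) = 0.9807
N(−d₂) = N(0.19) = 0.5753;  N(−d₁) = N(0.03) = 0.5120
P = 360·0.9807·0.5753 − 350·0.9915·0.5120 = 203.1108 − 177.6768 = 25.4340

$25.43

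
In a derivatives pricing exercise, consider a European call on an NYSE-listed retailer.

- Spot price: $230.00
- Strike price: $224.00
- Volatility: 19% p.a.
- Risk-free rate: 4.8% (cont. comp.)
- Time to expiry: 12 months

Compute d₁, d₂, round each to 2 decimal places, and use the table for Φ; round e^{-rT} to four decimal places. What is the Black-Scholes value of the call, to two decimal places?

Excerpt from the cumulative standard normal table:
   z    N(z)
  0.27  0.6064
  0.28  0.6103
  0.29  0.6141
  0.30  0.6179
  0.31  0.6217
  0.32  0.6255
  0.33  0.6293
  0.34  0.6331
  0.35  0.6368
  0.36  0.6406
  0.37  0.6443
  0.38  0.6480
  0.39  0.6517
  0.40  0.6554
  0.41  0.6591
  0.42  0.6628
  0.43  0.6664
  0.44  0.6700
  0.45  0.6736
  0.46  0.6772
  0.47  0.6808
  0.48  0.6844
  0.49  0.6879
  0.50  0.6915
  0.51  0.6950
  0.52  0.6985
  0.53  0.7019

T = 1;  σ√T = 0.1900
d₁ = [ln(230/224) + (0.048 + 0.19²/2)·1] / 0.1900 = [0.0264 + 0.0660] / 0.1900 = 0.4868 → 0.49
d₂ = d₁ − σ√T = 0.4868 − 0.1900 = 0.2968 → 0.30
exp(−rT) = exp(−0.048·1) = 0.9531
N(d₁) = N(0.49) = 0.6879;  N(d₂) = N(0.30) = 0.6179
C = 230·0.6879 − 224·0.9531·0.6179 = 158.2170 − 131.9182 = 26.2988

$26.30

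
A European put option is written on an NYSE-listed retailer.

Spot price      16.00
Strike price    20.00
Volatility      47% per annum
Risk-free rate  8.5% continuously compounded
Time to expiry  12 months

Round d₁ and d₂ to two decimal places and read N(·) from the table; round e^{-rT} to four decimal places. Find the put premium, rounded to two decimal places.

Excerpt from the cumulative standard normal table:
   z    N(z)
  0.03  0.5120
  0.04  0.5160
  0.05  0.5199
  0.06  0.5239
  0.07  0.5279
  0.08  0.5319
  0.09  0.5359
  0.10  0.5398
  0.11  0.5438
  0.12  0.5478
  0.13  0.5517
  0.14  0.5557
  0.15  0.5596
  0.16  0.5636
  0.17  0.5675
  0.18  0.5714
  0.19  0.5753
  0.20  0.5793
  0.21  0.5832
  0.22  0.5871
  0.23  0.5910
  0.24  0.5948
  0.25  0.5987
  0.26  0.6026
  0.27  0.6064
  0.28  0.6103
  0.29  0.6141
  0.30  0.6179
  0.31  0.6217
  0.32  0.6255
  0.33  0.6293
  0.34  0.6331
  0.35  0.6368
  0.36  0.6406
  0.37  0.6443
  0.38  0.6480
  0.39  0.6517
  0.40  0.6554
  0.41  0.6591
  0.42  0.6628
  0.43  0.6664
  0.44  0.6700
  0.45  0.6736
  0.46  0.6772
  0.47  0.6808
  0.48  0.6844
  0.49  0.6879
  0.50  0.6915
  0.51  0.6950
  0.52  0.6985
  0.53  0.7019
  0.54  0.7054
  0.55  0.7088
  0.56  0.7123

σ√T = 0.47·√1 = 0.4700
d₁ = [ln(16/20) + (0.085 + 0.47²/2)·1] / 0.4700 = [-0.2231 + 0.1955] / 0.4700 = -0.0589 which rounds to -0.06
d₂ = d₁ − σ√T = -0.0589 − 0.4700 = -0.5289 which rounds to -0.53
exp(−rT) = exp(−0.085·1) = 0.9185
P = 20·0.9185·N(0.53) − 16·N(0.06) = 20·0.9185·0.7019 − 16·0.5239 = 12.8939 − 8.3824 = 4.5115

4.51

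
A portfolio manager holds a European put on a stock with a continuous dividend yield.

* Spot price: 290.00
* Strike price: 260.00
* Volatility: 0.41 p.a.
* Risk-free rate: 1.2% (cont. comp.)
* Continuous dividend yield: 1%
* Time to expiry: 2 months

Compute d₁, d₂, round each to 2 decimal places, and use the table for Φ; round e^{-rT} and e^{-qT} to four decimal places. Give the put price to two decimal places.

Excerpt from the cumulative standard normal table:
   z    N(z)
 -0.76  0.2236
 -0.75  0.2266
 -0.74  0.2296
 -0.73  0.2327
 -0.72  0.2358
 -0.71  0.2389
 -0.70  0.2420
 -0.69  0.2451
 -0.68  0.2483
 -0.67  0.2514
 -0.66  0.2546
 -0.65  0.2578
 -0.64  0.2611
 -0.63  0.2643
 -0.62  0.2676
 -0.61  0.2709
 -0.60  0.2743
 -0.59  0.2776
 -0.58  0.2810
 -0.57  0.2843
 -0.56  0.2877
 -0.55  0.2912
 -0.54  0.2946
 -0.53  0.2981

T = 0.1667;  σ√T = 0.1674
ln(S/K) + (r − q + σ²/2)T = ln(290/260) + (0.012 − 0.01 + 0.41²/2)·0.1667 = 0.1092 + 0.0143 = 0.1235
d₁ = 0.1235 / 0.1674 = 0.7381 ⇒ 0.74
d₂ = d₁ − σ√T = 0.7381 − 0.1674 = 0.5707 ⇒ 0.57
exp(−qT) = exp(−0.01·0.1667) = 0.9983;  exp(−rT) = exp(−0.012·0.1667) = 0.9980
N(−d₂) = N(-0.57) = 0.2843;  N(−d₁) = N(-0.74) = 0.2296
P = 260·0.9980·0.2843 − 290·0.9983·0.2296 = 73.7702 − 66.4708 = 7.2994

7.30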